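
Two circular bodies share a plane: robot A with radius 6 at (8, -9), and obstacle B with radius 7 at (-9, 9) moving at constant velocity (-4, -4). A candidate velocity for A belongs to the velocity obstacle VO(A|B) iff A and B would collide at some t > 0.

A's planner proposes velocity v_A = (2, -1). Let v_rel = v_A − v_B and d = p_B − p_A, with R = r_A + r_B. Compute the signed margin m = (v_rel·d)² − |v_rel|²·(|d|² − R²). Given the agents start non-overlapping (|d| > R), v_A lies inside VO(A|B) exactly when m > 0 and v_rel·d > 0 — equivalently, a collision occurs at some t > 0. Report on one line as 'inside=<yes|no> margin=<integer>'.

d = (-17, 18),  |d|² = 613;  R = 6+7 = 13,  c = 613−13² = 444
v_rel = (6, 3),  |v_rel|² = 45;  v_rel·d = (6)·(-17) + (3)·(18) = -48
45·t² + 96·t + 444 = 0  ⇒  m = (-48)² − 45·444 = -17676
m = -17676 < 0,  v_rel·d = -48 < 0  ⇒  outside

inside=no margin=-17676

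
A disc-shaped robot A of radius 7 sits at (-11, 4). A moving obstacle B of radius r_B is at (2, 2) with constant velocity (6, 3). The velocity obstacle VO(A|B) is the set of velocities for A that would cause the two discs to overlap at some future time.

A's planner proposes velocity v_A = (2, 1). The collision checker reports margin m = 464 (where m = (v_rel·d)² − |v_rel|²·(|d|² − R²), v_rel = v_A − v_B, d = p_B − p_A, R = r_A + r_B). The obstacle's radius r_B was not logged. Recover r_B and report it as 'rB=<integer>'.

m = 464
d = (13, -2);  v_rel = (-4, -2),  |v_rel|² = 20
v_rel×d = (-4)·(-2) − (-2)·(13) = 34
since m = R²·20 − 34²:  R² = (1156 + 464) / 20 = 81
R = √81 = 9  ⇒  r_B = 9 − 7 = 2

rB=2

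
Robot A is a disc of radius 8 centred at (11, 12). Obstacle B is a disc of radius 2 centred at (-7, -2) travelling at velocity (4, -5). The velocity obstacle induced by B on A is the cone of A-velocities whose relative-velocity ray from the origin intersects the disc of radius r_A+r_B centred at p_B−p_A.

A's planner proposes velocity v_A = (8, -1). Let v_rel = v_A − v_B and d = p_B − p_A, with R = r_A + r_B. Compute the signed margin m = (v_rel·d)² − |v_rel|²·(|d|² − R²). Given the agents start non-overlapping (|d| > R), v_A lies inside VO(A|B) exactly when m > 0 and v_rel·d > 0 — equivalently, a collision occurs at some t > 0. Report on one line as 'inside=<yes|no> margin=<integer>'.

d = (-18, -14),  |d|² = 520;  R = 8+2 = 10,  c = 520−10² = 420
v_rel = (4, 4),  |v_rel|² = 32;  v_rel·d = (4)·(-18) + (4)·(-14) = -128
32·t² + 256·t + 420 = 0  ⇒  m = (-128)² − 32·420 = 2944
m = 2944 > 0,  v_rel·d = -128 < 0  ⇒  outside

inside=no margin=2944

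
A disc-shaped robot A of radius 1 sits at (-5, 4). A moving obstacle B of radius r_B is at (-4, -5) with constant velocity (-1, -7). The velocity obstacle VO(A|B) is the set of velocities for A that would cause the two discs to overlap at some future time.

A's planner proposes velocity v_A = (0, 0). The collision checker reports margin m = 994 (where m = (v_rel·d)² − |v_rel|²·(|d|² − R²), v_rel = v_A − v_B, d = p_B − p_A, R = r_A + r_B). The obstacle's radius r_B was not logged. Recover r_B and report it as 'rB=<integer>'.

m = 994
d = (1, -9);  v_rel = (1, 7),  |v_rel|² = 50
v_rel×d = (1)·(-9) − (7)·(1) = -16
since m = R²·50 − (-16)²:  R² = (256 + 994) / 50 = 25
R = √25 = 5  ⇒  r_B = 5 − 1 = 4

rB=4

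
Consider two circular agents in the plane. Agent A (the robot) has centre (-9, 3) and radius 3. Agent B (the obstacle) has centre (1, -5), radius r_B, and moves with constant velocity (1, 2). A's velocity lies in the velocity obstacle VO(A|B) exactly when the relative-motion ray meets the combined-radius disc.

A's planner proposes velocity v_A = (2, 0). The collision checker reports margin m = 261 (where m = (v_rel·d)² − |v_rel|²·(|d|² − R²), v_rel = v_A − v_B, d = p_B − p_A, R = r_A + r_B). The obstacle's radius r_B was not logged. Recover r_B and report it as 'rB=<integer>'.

m = 261
d = (10, -8);  v_rel = (1, -2),  |v_rel|² = 5
v_rel×d = (1)·(-8) − (-2)·(10) = 12
since m = R²·5 − 12²:  R² = (144 + 261) / 5 = 81
R = √81 = 9  ⇒  r_B = 9 − 3 = 6

rB=6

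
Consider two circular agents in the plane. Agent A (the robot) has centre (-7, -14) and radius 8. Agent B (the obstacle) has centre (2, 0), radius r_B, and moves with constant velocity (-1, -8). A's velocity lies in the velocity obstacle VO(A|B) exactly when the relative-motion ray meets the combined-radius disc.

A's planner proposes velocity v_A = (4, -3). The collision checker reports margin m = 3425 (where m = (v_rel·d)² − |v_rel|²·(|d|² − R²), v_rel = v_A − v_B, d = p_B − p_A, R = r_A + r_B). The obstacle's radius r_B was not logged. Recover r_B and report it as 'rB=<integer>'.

m = 3425
d = (9, 14);  v_rel = (5, 5),  |v_rel|² = 50
v_rel×d = (5)·(14) − (5)·(9) = 25
since m = R²·50 − 25²:  R² = (625 + 3425) / 50 = 81
R = √81 = 9  ⇒  r_B = 9 − 8 = 1

rB=1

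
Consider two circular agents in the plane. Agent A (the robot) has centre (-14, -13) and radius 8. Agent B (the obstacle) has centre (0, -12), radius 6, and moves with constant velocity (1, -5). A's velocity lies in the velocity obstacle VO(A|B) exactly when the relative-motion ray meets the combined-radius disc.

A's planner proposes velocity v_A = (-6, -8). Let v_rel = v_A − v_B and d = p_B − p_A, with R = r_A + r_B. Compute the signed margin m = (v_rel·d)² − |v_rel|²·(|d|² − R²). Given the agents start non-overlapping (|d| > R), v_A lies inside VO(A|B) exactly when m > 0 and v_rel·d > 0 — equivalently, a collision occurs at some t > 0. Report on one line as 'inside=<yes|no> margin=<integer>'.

d = (14, 1),  |d|² = 197;  R = 8+6 = 14,  c = 197−14² = 1
v_rel = (-7, -3),  |v_rel|² = 58;  v_rel·d = (-7)·(14) + (-3)·(1) = -101
58·t² + 202·t + 1 = 0  ⇒  m = (-101)² − 58·1 = 10143
m = 10143 > 0,  v_rel·d = -101 < 0  ⇒  outside

inside=no margin=10143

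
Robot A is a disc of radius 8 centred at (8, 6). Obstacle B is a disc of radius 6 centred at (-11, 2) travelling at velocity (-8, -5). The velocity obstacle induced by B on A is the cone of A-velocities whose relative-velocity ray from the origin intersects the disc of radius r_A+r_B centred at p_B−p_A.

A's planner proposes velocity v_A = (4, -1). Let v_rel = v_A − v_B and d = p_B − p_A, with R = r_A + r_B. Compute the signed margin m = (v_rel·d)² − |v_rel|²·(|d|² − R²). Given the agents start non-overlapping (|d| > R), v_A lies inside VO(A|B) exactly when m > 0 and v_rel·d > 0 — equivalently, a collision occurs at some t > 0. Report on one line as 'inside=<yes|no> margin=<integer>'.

d = (-19, -4),  |d|² = 377;  R = 8+6 = 14,  c = 377−14² = 181
v_rel = (12, 4),  |v_rel|² = 160;  v_rel·d = (12)·(-19) + (4)·(-4) = -244
160·t² + 488·t + 181 = 0  ⇒  m = (-244)² − 160·181 = 30576
m = 30576 > 0,  v_rel·d = -244 < 0  ⇒  outside

inside=no margin=30576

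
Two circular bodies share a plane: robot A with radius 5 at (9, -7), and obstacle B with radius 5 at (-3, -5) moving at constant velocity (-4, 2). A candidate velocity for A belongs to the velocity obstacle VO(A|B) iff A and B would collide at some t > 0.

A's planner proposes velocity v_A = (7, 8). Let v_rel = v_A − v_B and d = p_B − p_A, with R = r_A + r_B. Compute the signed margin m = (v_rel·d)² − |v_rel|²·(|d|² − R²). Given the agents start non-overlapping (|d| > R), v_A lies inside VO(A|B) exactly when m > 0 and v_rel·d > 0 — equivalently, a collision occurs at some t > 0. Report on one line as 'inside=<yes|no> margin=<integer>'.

d = (-12, 2),  |d|² = 148;  R = 5+5 = 10,  c = 148−10² = 48
v_rel = (11, 6),  |v_rel|² = 157;  v_rel·d = (11)·(-12) + (6)·(2) = -120
157·t² + 240·t + 48 = 0  ⇒  m = (-120)² − 157·48 = 6864
m = 6864 > 0,  v_rel·d = -120 < 0  ⇒  outside

inside=no margin=6864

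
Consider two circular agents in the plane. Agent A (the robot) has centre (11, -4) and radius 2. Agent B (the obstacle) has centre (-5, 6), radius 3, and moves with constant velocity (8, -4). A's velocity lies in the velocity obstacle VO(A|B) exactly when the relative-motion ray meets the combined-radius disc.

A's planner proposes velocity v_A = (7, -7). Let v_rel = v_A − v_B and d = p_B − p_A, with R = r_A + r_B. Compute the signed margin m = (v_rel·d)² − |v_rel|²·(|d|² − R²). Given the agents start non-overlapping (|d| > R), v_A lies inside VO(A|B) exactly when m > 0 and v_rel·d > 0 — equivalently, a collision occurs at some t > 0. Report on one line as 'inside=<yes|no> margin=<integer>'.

d = (-16, 10),  |d|² = 356;  R = 2+3 = 5,  c = 356−5² = 331
v_rel = (-1, -3),  |v_rel|² = 10;  v_rel·d = (-1)·(-16) + (-3)·(10) = -14
10·t² + 28·t + 331 = 0  ⇒  m = (-14)² − 10·331 = -3114
m = -3114 < 0,  v_rel·d = -14 < 0  ⇒  outside

inside=no margin=-3114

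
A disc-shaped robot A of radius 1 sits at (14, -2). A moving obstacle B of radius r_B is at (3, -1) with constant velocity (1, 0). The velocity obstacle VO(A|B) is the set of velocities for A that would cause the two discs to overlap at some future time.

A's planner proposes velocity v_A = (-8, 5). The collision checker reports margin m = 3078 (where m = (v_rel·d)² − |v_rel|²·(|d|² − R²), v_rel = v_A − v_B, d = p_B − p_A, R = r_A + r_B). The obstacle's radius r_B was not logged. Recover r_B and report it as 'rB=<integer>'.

m = 3078
d = (-11, 1);  v_rel = (-9, 5),  |v_rel|² = 106
v_rel×d = (-9)·(1) − (5)·(-11) = 46
since m = R²·106 − 46²:  R² = (2116 + 3078) / 106 = 49
R = √49 = 7  ⇒  r_B = 7 − 1 = 6

rB=6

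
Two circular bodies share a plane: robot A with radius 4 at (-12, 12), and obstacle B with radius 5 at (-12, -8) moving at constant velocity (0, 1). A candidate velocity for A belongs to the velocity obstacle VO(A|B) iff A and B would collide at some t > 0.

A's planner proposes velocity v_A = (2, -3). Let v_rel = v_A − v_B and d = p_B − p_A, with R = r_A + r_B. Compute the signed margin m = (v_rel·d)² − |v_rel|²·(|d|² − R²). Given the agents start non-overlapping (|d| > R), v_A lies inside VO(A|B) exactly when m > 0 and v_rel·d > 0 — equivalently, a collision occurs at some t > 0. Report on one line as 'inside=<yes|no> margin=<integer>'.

d = (0, -20),  |d|² = 400;  R = 4+5 = 9,  c = 400−9² = 319
v_rel = (2, -4),  |v_rel|² = 20;  v_rel·d = (2)·(0) + (-4)·(-20) = 80
20·t² − 160·t + 319 = 0  ⇒  m = 80² − 20·319 = 20
m = 20 > 0,  v_rel·d = 80 > 0  ⇒  inside

inside=yes margin=20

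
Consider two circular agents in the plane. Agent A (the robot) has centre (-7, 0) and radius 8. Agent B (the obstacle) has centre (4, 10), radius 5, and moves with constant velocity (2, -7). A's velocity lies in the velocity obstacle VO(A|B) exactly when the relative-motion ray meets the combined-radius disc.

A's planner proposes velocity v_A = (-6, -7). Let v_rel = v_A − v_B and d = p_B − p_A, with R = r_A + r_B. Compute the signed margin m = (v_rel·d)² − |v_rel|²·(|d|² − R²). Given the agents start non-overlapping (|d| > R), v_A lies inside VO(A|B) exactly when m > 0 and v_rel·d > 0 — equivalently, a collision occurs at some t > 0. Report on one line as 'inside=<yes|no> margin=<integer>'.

d = (11, 10),  |d|² = 221;  R = 8+5 = 13,  c = 221−13² = 52
v_rel = (-8, 0),  |v_rel|² = 64;  v_rel·d = (-8)·(11) + (0)·(10) = -88
64·t² + 176·t + 52 = 0  ⇒  m = (-88)² − 64·52 = 4416
m = 4416 > 0,  v_rel·d = -88 < 0  ⇒  outside

inside=no margin=4416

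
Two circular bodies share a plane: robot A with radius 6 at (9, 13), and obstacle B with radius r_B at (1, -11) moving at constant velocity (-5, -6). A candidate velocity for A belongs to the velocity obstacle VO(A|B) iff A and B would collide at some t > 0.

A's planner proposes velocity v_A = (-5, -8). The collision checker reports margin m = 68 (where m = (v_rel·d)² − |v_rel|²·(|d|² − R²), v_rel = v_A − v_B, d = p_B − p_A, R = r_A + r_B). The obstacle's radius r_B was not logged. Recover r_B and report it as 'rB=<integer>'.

m = 68
d = (-8, -24);  v_rel = (0, -2),  |v_rel|² = 4
v_rel×d = (0)·(-24) − (-2)·(-8) = -16
since m = R²·4 − (-16)²:  R² = (256 + 68) / 4 = 81
R = √81 = 9  ⇒  r_B = 9 − 6 = 3

rB=3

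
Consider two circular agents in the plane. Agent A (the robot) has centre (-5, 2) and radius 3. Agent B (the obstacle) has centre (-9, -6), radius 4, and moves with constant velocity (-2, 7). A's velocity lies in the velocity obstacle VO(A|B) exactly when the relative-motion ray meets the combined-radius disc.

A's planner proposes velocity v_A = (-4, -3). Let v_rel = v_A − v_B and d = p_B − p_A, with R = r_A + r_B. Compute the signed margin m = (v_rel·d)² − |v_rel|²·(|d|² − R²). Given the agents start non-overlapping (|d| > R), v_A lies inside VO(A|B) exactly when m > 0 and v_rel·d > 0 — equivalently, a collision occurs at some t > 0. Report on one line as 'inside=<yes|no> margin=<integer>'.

d = (-4, -8),  |d|² = 80;  R = 3+4 = 7,  c = 80−7² = 31
v_rel = (-2, -10),  |v_rel|² = 104;  v_rel·d = (-2)·(-4) + (-10)·(-8) = 88
104·t² − 176·t + 31 = 0  ⇒  m = 88² − 104·31 = 4520
m = 4520 > 0,  v_rel·d = 88 > 0  ⇒  inside

inside=yes margin=4520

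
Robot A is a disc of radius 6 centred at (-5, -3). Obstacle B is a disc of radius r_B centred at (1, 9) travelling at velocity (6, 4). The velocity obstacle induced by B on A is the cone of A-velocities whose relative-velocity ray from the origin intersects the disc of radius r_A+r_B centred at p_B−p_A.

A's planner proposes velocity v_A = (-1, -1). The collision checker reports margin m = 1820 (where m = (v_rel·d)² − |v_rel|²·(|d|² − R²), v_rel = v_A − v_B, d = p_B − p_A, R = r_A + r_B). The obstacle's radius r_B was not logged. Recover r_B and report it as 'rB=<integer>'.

m = 1820
d = (6, 12);  v_rel = (-7, -5),  |v_rel|² = 74
v_rel×d = (-7)·(12) − (-5)·(6) = -54
since m = R²·74 − (-54)²:  R² = (2916 + 1820) / 74 = 64
R = √64 = 8  ⇒  r_B = 8 − 6 = 2

rB=2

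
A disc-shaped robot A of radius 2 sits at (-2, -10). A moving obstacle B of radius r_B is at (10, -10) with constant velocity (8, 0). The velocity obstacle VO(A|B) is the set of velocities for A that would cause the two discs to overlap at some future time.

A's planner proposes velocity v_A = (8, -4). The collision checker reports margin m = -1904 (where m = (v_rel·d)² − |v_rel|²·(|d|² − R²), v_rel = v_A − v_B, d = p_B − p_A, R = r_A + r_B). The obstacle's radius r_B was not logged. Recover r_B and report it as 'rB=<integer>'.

m = -1904
d = (12, 0);  v_rel = (0, -4),  |v_rel|² = 16
v_rel×d = (0)·(0) − (-4)·(12) = 48
since m = R²·16 − 48²:  R² = (2304 + -1904) / 16 = 25
R = √25 = 5  ⇒  r_B = 5 − 2 = 3

rB=3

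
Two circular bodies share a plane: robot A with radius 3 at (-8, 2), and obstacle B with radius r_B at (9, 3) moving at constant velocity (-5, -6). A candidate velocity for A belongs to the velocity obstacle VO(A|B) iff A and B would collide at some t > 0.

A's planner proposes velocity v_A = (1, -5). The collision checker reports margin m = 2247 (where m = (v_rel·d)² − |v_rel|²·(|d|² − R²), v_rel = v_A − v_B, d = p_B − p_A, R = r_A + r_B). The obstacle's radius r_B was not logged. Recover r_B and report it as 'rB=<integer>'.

m = 2247
d = (17, 1);  v_rel = (6, 1),  |v_rel|² = 37
v_rel×d = (6)·(1) − (1)·(17) = -11
since m = R²·37 − (-11)²:  R² = (121 + 2247) / 37 = 64
R = √64 = 8  ⇒  r_B = 8 − 3 = 5

rB=5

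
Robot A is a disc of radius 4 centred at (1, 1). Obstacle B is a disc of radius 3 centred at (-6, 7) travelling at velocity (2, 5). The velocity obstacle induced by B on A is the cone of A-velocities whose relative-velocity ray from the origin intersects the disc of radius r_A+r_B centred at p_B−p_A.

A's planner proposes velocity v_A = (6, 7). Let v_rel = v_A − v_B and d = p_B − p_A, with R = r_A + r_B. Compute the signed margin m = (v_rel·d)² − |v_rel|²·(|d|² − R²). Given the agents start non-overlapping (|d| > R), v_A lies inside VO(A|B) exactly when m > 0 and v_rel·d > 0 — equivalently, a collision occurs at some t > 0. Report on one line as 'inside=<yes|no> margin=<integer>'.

d = (-7, 6),  |d|² = 85;  R = 4+3 = 7,  c = 85−7² = 36
v_rel = (4, 2),  |v_rel|² = 20;  v_rel·d = (4)·(-7) + (2)·(6) = -16
20·t² + 32·t + 36 = 0  ⇒  m = (-16)² − 20·36 = -464
m = -464 < 0,  v_rel·d = -16 < 0  ⇒  outside

inside=no margin=-464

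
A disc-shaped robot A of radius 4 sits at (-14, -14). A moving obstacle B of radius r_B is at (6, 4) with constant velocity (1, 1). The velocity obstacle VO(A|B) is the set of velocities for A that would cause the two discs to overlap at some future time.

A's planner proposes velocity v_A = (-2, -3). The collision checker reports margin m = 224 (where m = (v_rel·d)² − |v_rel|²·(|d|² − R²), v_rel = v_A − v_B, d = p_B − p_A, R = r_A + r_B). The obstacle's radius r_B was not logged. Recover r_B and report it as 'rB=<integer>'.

m = 224
d = (20, 18);  v_rel = (-3, -4),  |v_rel|² = 25
v_rel×d = (-3)·(18) − (-4)·(20) = 26
since m = R²·25 − 26²:  R² = (676 + 224) / 25 = 36
R = √36 = 6  ⇒  r_B = 6 − 4 = 2

rB=2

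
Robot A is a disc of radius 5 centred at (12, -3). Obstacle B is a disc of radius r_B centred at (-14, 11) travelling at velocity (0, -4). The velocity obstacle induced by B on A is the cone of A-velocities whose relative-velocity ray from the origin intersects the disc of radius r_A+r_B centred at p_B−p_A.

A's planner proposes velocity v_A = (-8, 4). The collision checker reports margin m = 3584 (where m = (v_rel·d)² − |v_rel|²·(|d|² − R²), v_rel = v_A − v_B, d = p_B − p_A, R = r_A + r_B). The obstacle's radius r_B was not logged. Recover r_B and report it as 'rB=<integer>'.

m = 3584
d = (-26, 14);  v_rel = (-8, 8),  |v_rel|² = 128
v_rel×d = (-8)·(14) − (8)·(-26) = 96
since m = R²·128 − 96²:  R² = (9216 + 3584) / 128 = 100
R = √100 = 10  ⇒  r_B = 10 − 5 = 5

rB=5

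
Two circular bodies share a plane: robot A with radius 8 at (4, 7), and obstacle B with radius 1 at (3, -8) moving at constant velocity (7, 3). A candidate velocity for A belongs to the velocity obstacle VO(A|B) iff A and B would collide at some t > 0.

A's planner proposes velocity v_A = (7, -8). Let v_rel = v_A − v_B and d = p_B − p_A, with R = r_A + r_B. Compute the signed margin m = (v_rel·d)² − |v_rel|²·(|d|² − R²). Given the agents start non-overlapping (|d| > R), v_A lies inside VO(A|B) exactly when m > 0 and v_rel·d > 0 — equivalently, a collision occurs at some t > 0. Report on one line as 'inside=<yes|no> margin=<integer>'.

d = (-1, -15),  |d|² = 226;  R = 8+1 = 9,  c = 226−9² = 145
v_rel = (0, -11),  |v_rel|² = 121;  v_rel·d = (0)·(-1) + (-11)·(-15) = 165
121·t² − 330·t + 145 = 0  ⇒  m = 165² − 121·145 = 9680
m = 9680 > 0,  v_rel·d = 165 > 0  ⇒  inside

inside=yes margin=9680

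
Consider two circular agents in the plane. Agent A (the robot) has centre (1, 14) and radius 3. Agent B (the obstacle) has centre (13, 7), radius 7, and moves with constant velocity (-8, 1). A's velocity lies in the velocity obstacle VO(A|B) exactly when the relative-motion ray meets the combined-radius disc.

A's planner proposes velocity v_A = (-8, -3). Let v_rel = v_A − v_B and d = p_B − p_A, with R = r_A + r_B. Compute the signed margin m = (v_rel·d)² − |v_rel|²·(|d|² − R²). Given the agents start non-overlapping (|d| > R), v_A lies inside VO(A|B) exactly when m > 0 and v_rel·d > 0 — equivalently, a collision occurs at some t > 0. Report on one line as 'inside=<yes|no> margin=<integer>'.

d = (12, -7),  |d|² = 193;  R = 3+7 = 10,  c = 193−10² = 93
v_rel = (0, -4),  |v_rel|² = 16;  v_rel·d = (0)·(12) + (-4)·(-7) = 28
16·t² − 56·t + 93 = 0  ⇒  m = 28² − 16·93 = -704
m = -704 < 0,  v_rel·d = 28 > 0  ⇒  outside

inside=no margin=-704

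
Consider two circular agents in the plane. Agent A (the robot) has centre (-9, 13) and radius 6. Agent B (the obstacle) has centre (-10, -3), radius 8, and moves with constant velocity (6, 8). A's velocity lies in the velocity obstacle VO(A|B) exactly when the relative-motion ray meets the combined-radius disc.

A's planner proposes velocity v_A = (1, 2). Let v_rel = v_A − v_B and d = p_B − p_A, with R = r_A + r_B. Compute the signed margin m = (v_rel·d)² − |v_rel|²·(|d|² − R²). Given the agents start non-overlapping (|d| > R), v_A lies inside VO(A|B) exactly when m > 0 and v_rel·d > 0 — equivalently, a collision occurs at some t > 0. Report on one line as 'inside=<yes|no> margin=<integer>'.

d = (-1, -16),  |d|² = 257;  R = 6+8 = 14,  c = 257−14² = 61
v_rel = (-5, -6),  |v_rel|² = 61;  v_rel·d = (-5)·(-1) + (-6)·(-16) = 101
61·t² − 202·t + 61 = 0  ⇒  m = 101² − 61·61 = 6480
m = 6480 > 0,  v_rel·d = 101 > 0  ⇒  inside

inside=yes margin=6480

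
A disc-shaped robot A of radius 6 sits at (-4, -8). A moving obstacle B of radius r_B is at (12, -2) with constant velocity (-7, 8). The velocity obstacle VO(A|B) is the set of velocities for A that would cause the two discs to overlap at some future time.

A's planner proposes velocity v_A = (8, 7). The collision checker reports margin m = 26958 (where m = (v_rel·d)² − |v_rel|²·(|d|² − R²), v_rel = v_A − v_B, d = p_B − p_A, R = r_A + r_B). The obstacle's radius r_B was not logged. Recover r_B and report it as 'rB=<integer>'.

m = 26958
d = (16, 6);  v_rel = (15, -1),  |v_rel|² = 226
v_rel×d = (15)·(6) − (-1)·(16) = 106
since m = R²·226 − 106²:  R² = (11236 + 26958) / 226 = 169
R = √169 = 13  ⇒  r_B = 13 − 6 = 7

rB=7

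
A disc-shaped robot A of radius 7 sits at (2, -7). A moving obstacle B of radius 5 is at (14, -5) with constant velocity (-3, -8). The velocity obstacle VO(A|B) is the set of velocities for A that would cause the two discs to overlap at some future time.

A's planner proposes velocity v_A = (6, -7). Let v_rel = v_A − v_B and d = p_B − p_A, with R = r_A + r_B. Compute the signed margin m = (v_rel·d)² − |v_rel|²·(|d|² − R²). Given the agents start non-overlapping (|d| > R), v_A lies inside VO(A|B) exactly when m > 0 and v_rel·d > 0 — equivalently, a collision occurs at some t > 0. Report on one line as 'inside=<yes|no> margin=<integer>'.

d = (12, 2),  |d|² = 148;  R = 7+5 = 12,  c = 148−12² = 4
v_rel = (9, 1),  |v_rel|² = 82;  v_rel·d = (9)·(12) + (1)·(2) = 110
82·t² − 220·t + 4 = 0  ⇒  m = 110² − 82·4 = 11772
m = 11772 > 0,  v_rel·d = 110 > 0  ⇒  inside

inside=yes margin=11772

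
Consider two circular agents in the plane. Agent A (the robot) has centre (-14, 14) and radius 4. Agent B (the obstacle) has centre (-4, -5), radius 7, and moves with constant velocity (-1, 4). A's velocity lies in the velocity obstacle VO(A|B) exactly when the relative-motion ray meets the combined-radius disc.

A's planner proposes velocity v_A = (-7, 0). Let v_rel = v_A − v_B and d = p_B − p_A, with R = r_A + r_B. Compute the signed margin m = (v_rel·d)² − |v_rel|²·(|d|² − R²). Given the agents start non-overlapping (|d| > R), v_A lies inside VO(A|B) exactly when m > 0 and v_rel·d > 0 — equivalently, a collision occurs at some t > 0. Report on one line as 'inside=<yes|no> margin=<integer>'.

d = (10, -19),  |d|² = 461;  R = 4+7 = 11,  c = 461−11² = 340
v_rel = (-6, -4),  |v_rel|² = 52;  v_rel·d = (-6)·(10) + (-4)·(-19) = 16
52·t² − 32·t + 340 = 0  ⇒  m = 16² − 52·340 = -17424
m = -17424 < 0,  v_rel·d = 16 > 0  ⇒  outside

inside=no margin=-17424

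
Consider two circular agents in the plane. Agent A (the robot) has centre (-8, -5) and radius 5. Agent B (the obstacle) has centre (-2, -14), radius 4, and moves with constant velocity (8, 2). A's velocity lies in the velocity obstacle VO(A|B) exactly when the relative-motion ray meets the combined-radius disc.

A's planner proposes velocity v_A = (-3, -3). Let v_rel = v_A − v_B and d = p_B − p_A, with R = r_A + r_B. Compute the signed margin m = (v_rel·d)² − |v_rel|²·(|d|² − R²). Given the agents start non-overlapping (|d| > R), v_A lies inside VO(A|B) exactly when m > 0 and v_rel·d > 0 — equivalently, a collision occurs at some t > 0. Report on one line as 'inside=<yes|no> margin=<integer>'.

d = (6, -9),  |d|² = 117;  R = 5+4 = 9,  c = 117−9² = 36
v_rel = (-11, -5),  |v_rel|² = 146;  v_rel·d = (-11)·(6) + (-5)·(-9) = -21
146·t² + 42·t + 36 = 0  ⇒  m = (-21)² − 146·36 = -4815
m = -4815 < 0,  v_rel·d = -21 < 0  ⇒  outside

inside=no margin=-4815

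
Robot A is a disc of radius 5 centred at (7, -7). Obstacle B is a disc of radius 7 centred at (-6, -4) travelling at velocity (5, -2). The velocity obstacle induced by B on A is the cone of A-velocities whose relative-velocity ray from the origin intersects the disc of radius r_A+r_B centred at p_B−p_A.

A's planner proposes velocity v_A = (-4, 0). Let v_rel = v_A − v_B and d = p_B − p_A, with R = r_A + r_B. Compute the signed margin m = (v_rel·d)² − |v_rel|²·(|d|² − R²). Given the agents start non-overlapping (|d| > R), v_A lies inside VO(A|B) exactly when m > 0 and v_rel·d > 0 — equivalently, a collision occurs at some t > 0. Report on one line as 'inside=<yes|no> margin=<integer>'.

d = (-13, 3),  |d|² = 178;  R = 5+7 = 12,  c = 178−12² = 34
v_rel = (-9, 2),  |v_rel|² = 85;  v_rel·d = (-9)·(-13) + (2)·(3) = 123
85·t² − 246·t + 34 = 0  ⇒  m = 123² − 85·34 = 12239
m = 12239 > 0,  v_rel·d = 123 > 0  ⇒  inside

inside=yes margin=12239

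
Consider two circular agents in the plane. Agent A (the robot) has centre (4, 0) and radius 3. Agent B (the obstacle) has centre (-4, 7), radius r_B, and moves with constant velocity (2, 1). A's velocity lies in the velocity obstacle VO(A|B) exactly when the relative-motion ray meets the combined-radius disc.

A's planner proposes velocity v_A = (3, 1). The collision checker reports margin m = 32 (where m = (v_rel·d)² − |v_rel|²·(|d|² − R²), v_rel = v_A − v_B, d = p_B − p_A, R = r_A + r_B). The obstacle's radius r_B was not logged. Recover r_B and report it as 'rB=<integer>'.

m = 32
d = (-8, 7);  v_rel = (1, 0),  |v_rel|² = 1
v_rel×d = (1)·(7) − (0)·(-8) = 7
since m = R²·1 − 7²:  R² = (49 + 32) / 1 = 81
R = √81 = 9  ⇒  r_B = 9 − 3 = 6

rB=6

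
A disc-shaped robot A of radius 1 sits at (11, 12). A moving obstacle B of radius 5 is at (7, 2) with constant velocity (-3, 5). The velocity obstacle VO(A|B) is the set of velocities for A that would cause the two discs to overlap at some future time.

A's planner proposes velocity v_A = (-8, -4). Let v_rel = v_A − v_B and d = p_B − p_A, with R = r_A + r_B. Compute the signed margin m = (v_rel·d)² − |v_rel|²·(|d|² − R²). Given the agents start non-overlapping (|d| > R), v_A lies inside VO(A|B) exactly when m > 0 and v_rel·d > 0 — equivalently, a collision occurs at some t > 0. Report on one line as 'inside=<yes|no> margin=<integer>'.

d = (-4, -10),  |d|² = 116;  R = 1+5 = 6,  c = 116−6² = 80
v_rel = (-5, -9),  |v_rel|² = 106;  v_rel·d = (-5)·(-4) + (-9)·(-10) = 110
106·t² − 220·t + 80 = 0  ⇒  m = 110² − 106·80 = 3620
m = 3620 > 0,  v_rel·d = 110 > 0  ⇒  inside

inside=yes margin=3620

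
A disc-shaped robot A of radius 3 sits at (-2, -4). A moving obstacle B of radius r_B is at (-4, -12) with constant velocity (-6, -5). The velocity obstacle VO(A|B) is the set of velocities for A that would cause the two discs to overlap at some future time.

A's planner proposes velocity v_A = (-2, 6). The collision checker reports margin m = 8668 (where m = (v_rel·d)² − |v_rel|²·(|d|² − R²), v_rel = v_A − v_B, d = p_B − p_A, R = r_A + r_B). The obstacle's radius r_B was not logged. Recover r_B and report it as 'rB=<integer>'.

m = 8668
d = (-2, -8);  v_rel = (4, 11),  |v_rel|² = 137
v_rel×d = (4)·(-8) − (11)·(-2) = -10
since m = R²·137 − (-10)²:  R² = (100 + 8668) / 137 = 64
R = √64 = 8  ⇒  r_B = 8 − 3 = 5

rB=5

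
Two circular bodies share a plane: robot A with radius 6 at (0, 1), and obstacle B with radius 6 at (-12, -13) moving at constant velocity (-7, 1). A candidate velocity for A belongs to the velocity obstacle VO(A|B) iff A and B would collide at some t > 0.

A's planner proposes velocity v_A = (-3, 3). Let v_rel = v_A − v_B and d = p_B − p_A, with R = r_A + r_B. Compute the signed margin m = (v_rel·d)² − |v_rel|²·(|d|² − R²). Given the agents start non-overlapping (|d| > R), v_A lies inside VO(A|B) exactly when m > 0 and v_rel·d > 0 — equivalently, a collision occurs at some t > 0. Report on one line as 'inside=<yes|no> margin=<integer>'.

d = (-12, -14),  |d|² = 340;  R = 6+6 = 12,  c = 340−12² = 196
v_rel = (4, 2),  |v_rel|² = 20;  v_rel·d = (4)·(-12) + (2)·(-14) = -76
20·t² + 152·t + 196 = 0  ⇒  m = (-76)² − 20·196 = 1856
m = 1856 > 0,  v_rel·d = -76 < 0  ⇒  outside

inside=no margin=1856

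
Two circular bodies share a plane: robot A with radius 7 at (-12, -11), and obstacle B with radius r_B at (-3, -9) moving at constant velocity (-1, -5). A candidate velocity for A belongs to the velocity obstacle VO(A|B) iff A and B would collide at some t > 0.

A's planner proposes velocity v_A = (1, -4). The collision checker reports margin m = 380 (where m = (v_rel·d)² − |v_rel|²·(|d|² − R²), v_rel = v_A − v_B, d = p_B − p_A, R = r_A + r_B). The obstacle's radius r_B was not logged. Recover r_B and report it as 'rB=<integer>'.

m = 380
d = (9, 2);  v_rel = (2, 1),  |v_rel|² = 5
v_rel×d = (2)·(2) − (1)·(9) = -5
since m = R²·5 − (-5)²:  R² = (25 + 380) / 5 = 81
R = √81 = 9  ⇒  r_B = 9 − 7 = 2

rB=2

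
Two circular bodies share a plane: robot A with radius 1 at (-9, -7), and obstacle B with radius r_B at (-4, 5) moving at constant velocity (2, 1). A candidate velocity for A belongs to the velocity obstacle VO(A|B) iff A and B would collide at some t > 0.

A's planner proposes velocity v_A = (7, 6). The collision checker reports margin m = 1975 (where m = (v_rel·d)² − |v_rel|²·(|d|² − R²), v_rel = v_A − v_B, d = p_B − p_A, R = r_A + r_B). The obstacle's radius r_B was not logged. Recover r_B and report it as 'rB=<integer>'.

m = 1975
d = (5, 12);  v_rel = (5, 5),  |v_rel|² = 50
v_rel×d = (5)·(12) − (5)·(5) = 35
since m = R²·50 − 35²:  R² = (1225 + 1975) / 50 = 64
R = √64 = 8  ⇒  r_B = 8 − 1 = 7

rB=7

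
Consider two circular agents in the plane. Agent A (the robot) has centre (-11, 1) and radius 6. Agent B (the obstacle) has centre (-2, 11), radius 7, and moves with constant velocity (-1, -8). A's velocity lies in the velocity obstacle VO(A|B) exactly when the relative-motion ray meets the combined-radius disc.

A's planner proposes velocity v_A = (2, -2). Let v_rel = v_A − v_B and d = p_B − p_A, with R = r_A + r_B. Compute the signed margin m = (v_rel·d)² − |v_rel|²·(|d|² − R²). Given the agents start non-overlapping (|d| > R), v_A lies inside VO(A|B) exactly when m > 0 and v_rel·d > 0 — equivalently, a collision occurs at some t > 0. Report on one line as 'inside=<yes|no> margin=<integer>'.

d = (9, 10),  |d|² = 181;  R = 6+7 = 13,  c = 181−13² = 12
v_rel = (3, 6),  |v_rel|² = 45;  v_rel·d = (3)·(9) + (6)·(10) = 87
45·t² − 174·t + 12 = 0  ⇒  m = 87² − 45·12 = 7029
m = 7029 > 0,  v_rel·d = 87 > 0  ⇒  inside

inside=yes margin=7029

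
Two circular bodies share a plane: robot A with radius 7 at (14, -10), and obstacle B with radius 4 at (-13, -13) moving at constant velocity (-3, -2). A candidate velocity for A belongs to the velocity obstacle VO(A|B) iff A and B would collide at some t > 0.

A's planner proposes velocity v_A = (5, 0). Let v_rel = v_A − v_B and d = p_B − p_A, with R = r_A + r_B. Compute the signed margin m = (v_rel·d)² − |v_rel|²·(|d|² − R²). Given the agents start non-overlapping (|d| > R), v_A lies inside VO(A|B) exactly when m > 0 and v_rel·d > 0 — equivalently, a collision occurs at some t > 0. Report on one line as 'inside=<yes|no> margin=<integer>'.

d = (-27, -3),  |d|² = 738;  R = 7+4 = 11,  c = 738−11² = 617
v_rel = (8, 2),  |v_rel|² = 68;  v_rel·d = (8)·(-27) + (2)·(-3) = -222
68·t² + 444·t + 617 = 0  ⇒  m = (-222)² − 68·617 = 7328
m = 7328 > 0,  v_rel·d = -222 < 0  ⇒  outside

inside=no margin=7328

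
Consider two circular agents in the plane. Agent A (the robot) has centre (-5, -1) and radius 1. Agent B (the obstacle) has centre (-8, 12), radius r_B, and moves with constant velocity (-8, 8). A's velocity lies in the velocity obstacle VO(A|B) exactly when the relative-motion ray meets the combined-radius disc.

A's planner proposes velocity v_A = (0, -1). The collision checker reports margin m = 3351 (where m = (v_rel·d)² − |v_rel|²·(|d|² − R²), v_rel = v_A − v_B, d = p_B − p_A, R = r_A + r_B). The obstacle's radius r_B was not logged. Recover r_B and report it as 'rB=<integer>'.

m = 3351
d = (-3, 13);  v_rel = (8, -9),  |v_rel|² = 145
v_rel×d = (8)·(13) − (-9)·(-3) = 77
since m = R²·145 − 77²:  R² = (5929 + 3351) / 145 = 64
R = √64 = 8  ⇒  r_B = 8 − 1 = 7

rB=7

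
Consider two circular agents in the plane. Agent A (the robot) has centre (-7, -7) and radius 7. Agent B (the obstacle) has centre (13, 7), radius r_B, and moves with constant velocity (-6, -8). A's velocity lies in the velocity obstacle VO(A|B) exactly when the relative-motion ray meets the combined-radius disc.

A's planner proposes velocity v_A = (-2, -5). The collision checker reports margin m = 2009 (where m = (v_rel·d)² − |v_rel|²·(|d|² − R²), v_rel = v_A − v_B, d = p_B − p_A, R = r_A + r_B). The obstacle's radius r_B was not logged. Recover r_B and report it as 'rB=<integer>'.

m = 2009
d = (20, 14);  v_rel = (4, 3),  |v_rel|² = 25
v_rel×d = (4)·(14) − (3)·(20) = -4
since m = R²·25 − (-4)²:  R² = (16 + 2009) / 25 = 81
R = √81 = 9  ⇒  r_B = 9 − 7 = 2

rB=2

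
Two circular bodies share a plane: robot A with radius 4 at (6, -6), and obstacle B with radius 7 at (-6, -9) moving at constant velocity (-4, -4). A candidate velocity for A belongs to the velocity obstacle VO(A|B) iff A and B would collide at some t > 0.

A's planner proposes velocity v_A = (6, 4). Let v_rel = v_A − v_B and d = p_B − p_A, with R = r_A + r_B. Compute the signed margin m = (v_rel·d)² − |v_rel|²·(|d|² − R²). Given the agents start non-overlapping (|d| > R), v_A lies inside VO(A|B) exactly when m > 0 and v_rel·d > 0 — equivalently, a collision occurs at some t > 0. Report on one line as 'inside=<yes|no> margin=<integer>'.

d = (-12, -3),  |d|² = 153;  R = 4+7 = 11,  c = 153−11² = 32
v_rel = (10, 8),  |v_rel|² = 164;  v_rel·d = (10)·(-12) + (8)·(-3) = -144
164·t² + 288·t + 32 = 0  ⇒  m = (-144)² − 164·32 = 15488
m = 15488 > 0,  v_rel·d = -144 < 0  ⇒  outside

inside=no margin=15488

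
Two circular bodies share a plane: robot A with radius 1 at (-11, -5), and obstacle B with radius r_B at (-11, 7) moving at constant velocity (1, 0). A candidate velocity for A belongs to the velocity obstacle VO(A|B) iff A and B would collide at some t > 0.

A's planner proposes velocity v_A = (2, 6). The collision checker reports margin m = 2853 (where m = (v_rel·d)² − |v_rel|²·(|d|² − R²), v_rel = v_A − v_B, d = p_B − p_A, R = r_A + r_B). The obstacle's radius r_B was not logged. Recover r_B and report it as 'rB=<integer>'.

m = 2853
d = (0, 12);  v_rel = (1, 6),  |v_rel|² = 37
v_rel×d = (1)·(12) − (6)·(0) = 12
since m = R²·37 − 12²:  R² = (144 + 2853) / 37 = 81
R = √81 = 9  ⇒  r_B = 9 − 1 = 8

rB=8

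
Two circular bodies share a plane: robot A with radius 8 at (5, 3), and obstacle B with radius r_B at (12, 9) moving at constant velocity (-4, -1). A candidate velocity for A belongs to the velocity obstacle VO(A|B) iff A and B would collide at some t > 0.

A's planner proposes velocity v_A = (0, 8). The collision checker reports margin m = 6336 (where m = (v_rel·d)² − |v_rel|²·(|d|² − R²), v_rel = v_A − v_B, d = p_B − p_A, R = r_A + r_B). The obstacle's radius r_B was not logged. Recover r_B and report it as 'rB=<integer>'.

m = 6336
d = (7, 6);  v_rel = (4, 9),  |v_rel|² = 97
v_rel×d = (4)·(6) − (9)·(7) = -39
since m = R²·97 − (-39)²:  R² = (1521 + 6336) / 97 = 81
R = √81 = 9  ⇒  r_B = 9 − 8 = 1

rB=1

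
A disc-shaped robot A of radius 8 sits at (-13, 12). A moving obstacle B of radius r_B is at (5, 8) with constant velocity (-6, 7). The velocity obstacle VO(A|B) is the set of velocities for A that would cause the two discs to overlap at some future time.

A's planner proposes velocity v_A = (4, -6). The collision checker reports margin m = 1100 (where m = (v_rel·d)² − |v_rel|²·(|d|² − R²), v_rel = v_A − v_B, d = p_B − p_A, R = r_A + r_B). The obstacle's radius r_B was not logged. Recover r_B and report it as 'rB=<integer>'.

m = 1100
d = (18, -4);  v_rel = (10, -13),  |v_rel|² = 269
v_rel×d = (10)·(-4) − (-13)·(18) = 194
since m = R²·269 − 194²:  R² = (37636 + 1100) / 269 = 144
R = √144 = 12  ⇒  r_B = 12 − 8 = 4

rB=4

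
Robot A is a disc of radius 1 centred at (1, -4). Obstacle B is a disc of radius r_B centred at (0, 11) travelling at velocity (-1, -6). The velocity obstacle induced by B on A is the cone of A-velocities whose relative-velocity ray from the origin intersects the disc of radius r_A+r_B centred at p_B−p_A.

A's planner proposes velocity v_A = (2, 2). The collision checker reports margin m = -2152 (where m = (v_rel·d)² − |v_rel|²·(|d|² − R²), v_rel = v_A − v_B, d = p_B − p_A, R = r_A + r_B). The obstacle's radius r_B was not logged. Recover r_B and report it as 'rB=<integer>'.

m = -2152
d = (-1, 15);  v_rel = (3, 8),  |v_rel|² = 73
v_rel×d = (3)·(15) − (8)·(-1) = 53
since m = R²·73 − 53²:  R² = (2809 + -2152) / 73 = 9
R = √9 = 3  ⇒  r_B = 3 − 1 = 2

rB=2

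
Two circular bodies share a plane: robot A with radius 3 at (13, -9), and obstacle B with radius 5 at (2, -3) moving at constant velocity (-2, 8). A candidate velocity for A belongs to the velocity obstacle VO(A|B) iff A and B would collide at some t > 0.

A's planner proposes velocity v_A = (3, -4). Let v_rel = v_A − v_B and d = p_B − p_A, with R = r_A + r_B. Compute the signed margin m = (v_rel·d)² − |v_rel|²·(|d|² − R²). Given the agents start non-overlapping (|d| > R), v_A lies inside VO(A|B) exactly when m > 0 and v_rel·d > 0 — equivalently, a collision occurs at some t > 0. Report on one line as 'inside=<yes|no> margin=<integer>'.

d = (-11, 6),  |d|² = 157;  R = 3+5 = 8,  c = 157−8² = 93
v_rel = (5, -12),  |v_rel|² = 169;  v_rel·d = (5)·(-11) + (-12)·(6) = -127
169·t² + 254·t + 93 = 0  ⇒  m = (-127)² − 169·93 = 412
m = 412 > 0,  v_rel·d = -127 < 0  ⇒  outside

inside=no margin=412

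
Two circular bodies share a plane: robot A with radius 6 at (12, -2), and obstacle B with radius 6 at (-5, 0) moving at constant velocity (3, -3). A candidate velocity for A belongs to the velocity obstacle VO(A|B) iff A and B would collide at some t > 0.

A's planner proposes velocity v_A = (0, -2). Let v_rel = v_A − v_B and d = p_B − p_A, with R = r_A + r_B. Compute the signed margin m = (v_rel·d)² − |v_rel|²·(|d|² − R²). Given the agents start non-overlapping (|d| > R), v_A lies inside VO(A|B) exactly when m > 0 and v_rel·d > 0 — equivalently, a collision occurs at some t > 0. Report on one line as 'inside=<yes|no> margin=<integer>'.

d = (-17, 2),  |d|² = 293;  R = 6+6 = 12,  c = 293−12² = 149
v_rel = (-3, 1),  |v_rel|² = 10;  v_rel·d = (-3)·(-17) + (1)·(2) = 53
10·t² − 106·t + 149 = 0  ⇒  m = 53² − 10·149 = 1319
m = 1319 > 0,  v_rel·d = 53 > 0  ⇒  inside

inside=yes margin=1319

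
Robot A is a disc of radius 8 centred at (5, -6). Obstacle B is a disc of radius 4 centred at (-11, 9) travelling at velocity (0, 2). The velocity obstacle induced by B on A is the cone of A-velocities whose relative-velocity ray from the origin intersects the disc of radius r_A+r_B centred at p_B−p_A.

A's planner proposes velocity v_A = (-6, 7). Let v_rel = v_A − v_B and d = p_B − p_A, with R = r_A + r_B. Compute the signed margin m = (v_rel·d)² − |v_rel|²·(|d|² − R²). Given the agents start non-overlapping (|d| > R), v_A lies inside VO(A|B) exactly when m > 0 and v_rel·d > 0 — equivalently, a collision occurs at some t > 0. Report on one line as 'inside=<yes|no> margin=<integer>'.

d = (-16, 15),  |d|² = 481;  R = 8+4 = 12,  c = 481−12² = 337
v_rel = (-6, 5),  |v_rel|² = 61;  v_rel·d = (-6)·(-16) + (5)·(15) = 171
61·t² − 342·t + 337 = 0  ⇒  m = 171² − 61·337 = 8684
m = 8684 > 0,  v_rel·d = 171 > 0  ⇒  inside

inside=yes margin=8684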